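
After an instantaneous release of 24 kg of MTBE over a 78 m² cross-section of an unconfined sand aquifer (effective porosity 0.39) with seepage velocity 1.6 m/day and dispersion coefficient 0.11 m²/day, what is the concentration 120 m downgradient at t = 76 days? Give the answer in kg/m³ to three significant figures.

0.0713 kg/m³

For an instantaneous plane source, C(x,t) = M/(n_e·A·√(4πDt)) · exp(−(x−vt)²/(4Dt)), with n_e·A the pore (flow) area.
Plume center vt = 1.6 × 76 = 121.6 m, so the well at 120 m is 1.6 m upgradient of the peak.
√(4πDt) = 10.25 m, giving peak height M/(n_e·A·√(4πDt)) = 24/(0.39 × 78 × 10.25) = 0.07697 kg/m³.
(x−vt)²/(4Dt) = (-1.6)²/(4 × 0.11 × 76) = 0.07656; exp(−0.07656) = 0.9263.
C = 0.07697 × 0.9263 = 0.0713 kg/m³.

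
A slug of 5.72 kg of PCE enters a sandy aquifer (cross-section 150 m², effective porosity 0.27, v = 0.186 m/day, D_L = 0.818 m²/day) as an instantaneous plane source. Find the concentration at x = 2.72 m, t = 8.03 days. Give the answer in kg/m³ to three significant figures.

0.0147 kg/m³

For an instantaneous plane source, C(x,t) = M/(n_e·A·√(4πDt)) · exp(−(x−vt)²/(4Dt)), with n_e·A the pore (flow) area.
Plume center vt = 0.186 × 8.03 = 1.49358 m, so the well at 2.72 m is 1.22642 m downgradient of the peak.
√(4πDt) = 9.085 m, giving peak height M/(n_e·A·√(4πDt)) = 5.72/(0.27 × 150 × 9.085) = 0.01555 kg/m³.
(x−vt)²/(4Dt) = (1.22642)²/(4 × 0.818 × 8.03) = 0.05725; exp(−0.05725) = 0.9444.
C = 0.01555 × 0.9444 = 0.0147 kg/m³.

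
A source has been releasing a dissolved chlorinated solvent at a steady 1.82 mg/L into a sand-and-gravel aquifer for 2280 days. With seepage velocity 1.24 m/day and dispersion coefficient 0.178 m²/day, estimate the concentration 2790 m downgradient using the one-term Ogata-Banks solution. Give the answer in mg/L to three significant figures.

1.65 mg/L

For a continuous step input, C/C₀ ≈ ½·erfc((x−vt)/(2√(Dt))).
vt = 1.24 × 2280 = 2827.2 m and 2√(Dt) = 2√(0.178 × 2280) = 40.29 m.
Argument (x−vt)/(2√(Dt)) = (2790 − 2827.2)/40.29 = -0.9233; ½·erfc(-0.9233) = 0.9042.
C = 1.82 × 0.9042 = 1.65 mg/L.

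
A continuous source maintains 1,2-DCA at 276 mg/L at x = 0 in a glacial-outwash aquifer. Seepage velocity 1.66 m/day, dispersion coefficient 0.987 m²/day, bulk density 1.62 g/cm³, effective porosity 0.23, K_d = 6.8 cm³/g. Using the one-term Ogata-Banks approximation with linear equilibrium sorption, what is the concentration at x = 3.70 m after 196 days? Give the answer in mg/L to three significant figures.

235 mg/L

Retardation factor R = 1 + ρ_b·K_d/n = 1 + 1.62 × 6.8/0.23 = 48.90.
Sorption retards both mechanisms: v_R = v/R = 0.03395 m/day, D_R = D/R = 0.02018 m²/day.
v_R·t = 0.03395 × 196 = 6.6542 m; 2√(D_R t) = 3.978 m; argument = (3.70 − 6.6542)/3.978 = -0.7426.
C = C₀ × ½·erfc(-0.7426) = 276 × 0.8532 = 235 mg/L.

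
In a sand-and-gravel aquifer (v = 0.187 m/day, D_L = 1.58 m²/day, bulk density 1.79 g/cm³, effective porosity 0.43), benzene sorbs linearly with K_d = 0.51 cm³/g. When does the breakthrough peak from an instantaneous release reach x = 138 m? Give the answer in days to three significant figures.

2170 days

Retardation factor R = 1 + ρ_b·K_d/n = 1 + 1.79 × 0.51/0.43 = 3.123.
Sorption retards both mechanisms: v_R = v/R = 0.05988 m/day, D_R = D/R = 0.5059 m²/day.
Peak time from v_R²t² + 2D_R t − x² = 0: t = (√(D_R² + v_R²x²) − D_R)/v_R².
√(D_R² + v_R²x²) = √(0.5059² + 0.05988² × 138²) = 8.279; v_R² = 0.003586.
t = (8.279 − 0.5059)/0.003586 = 2170 days.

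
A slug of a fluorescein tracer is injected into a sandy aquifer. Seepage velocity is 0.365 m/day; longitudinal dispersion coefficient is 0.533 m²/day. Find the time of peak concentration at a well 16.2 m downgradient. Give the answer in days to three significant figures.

For the 1D instantaneous-source solution, setting ∂C/∂t = 0 at fixed x gives v²t² + 2Dt − x² = 0, so t = (√(D² + v²x²) − D)/v².
√(D² + v²x²) = √(0.533² + 0.365² × 16.2²) = 5.937; v² = 0.133225.
t = (5.937 − 0.533)/0.133225 = 40.6 days (vs. the pure-advection estimate x/v = 44.4 d).

40.6 days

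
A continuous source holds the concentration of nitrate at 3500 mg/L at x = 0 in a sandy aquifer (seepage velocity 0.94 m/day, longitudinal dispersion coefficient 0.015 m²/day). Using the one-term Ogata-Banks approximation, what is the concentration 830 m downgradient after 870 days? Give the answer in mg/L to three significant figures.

For a continuous step input, C/C₀ ≈ ½·erfc((x−vt)/(2√(Dt))).
vt = 0.94 × 870 = 817.8 m and 2√(Dt) = 2√(0.015 × 870) = 7.225 m.
Argument (x−vt)/(2√(Dt)) = (830 − 817.8)/7.225 = 1.689; ½·erfc(1.689) = 0.008456.
C = 3500 × 0.008456 = 29.6 mg/L.

29.6 mg/L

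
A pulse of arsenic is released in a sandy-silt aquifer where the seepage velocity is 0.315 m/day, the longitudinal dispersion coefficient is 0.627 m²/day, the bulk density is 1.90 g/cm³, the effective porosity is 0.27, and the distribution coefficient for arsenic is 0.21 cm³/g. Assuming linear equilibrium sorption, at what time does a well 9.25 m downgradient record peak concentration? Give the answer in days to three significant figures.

Retardation factor R = 1 + ρ_b·K_d/n = 1 + 1.90 × 0.21/0.27 = 2.478.
Sorption retards both mechanisms: v_R = v/R = 0.1271 m/day, D_R = D/R = 0.2530 m²/day.
Peak time from v_R²t² + 2D_R t − x² = 0: t = (√(D_R² + v_R²x²) − D_R)/v_R².
√(D_R² + v_R²x²) = √(0.2530² + 0.1271² × 9.25²) = 1.203; v_R² = 0.01615.
t = (1.203 − 0.2530)/0.01615 = 58.8 days.

58.8 days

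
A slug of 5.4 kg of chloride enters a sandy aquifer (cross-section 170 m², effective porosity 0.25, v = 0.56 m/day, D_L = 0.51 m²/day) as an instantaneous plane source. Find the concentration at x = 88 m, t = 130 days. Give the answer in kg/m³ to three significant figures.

0.00184 kg/m³

For an instantaneous plane source, C(x,t) = M/(n_e·A·√(4πDt)) · exp(−(x−vt)²/(4Dt)), with n_e·A the pore (flow) area.
Plume center vt = 0.56 × 130 = 72.8 m, so the well at 88 m is 15.2 m downgradient of the peak.
√(4πDt) = 28.86 m, giving peak height M/(n_e·A·√(4πDt)) = 5.4/(0.25 × 170 × 28.86) = 0.004403 kg/m³.
(x−vt)²/(4Dt) = (15.2)²/(4 × 0.51 × 130) = 0.8712; exp(−0.8712) = 0.4184.
C = 0.004403 × 0.4184 = 0.00184 kg/m³.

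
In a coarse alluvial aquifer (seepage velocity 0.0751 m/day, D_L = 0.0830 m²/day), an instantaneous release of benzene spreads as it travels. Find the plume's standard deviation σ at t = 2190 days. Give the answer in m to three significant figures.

19.1 m

Dispersive spreading gives a Gaussian with σ² = 2Dt; advection only shifts the center.
σ = √(2 × 0.0830 × 2190) = 19.1 m.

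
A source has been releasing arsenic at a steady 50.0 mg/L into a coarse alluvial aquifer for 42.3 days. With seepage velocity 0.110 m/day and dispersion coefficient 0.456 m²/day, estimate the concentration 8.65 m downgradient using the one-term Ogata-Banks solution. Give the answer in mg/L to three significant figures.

For a continuous step input, C/C₀ ≈ ½·erfc((x−vt)/(2√(Dt))).
vt = 0.110 × 42.3 = 4.653 m and 2√(Dt) = 2√(0.456 × 42.3) = 8.784 m.
Argument (x−vt)/(2√(Dt)) = (8.65 − 4.653)/8.784 = 0.4550; ½·erfc(0.4550) = 0.2600.
C = 50.0 × 0.2600 = 13.0 mg/L.

13.0 mg/L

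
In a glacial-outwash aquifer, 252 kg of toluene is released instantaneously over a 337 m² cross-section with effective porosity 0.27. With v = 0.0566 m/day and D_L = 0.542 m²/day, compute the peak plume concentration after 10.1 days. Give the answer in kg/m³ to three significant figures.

The peak of an instantaneous 1D plume sits at x = vt; there the Gaussian factor is 1 and C_max = M/(n_e·A·√(4πDt)), where n_e·A is the pore area the mass is dissolved in.
√(4πDt) = √(4π × 0.542 × 10.1) = 8.294 m, so C_max = 252/(0.27 × 337 × 8.294) = 0.334 kg/m³.

0.334 kg/m³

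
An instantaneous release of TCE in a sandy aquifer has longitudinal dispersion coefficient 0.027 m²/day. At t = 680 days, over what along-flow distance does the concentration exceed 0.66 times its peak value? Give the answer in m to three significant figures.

11.0 m

The plume is Gaussian with σ = √(2Dt) = √(2 × 0.027 × 680) = 6.060 m.
C/C_peak = exp(−Δx²/(2σ²)) = 0.66 ⇒ Δx = σ·√(−2 ln 0.66) = 6.060 × 0.9116 = 5.524 m.
Width = 2Δx = 11.0 m.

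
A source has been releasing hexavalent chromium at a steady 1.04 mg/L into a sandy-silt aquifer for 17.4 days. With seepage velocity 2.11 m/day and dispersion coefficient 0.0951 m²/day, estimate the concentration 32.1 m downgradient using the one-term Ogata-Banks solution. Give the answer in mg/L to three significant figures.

1.03 mg/L

For a continuous step input, C/C₀ ≈ ½·erfc((x−vt)/(2√(Dt))).
vt = 2.11 × 17.4 = 36.714 m and 2√(Dt) = 2√(0.0951 × 17.4) = 2.573 m.
Argument (x−vt)/(2√(Dt)) = (32.1 − 36.714)/2.573 = -1.793; ½·erfc(-1.793) = 0.9944.
C = 1.04 × 0.9944 = 1.03 mg/L.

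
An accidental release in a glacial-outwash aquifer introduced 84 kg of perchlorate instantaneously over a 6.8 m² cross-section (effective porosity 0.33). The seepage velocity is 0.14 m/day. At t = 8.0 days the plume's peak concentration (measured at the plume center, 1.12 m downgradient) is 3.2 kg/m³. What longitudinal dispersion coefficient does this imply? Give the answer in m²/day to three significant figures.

At the plume center C_max = M/(n_e·A·√(4πDt)), so D = M²/(4πt·(n_e·A·C_max)²).
n_e·A·C_max = 0.33 × 6.8 × 3.2 = 7.181 kg/m.
D = 84²/(4π × 8.0 × 7.181²) = 1.36 m²/day.

1.36 m²/day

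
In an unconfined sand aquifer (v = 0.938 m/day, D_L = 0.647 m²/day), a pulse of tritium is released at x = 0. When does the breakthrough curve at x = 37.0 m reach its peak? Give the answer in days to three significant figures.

For the 1D instantaneous-source solution, setting ∂C/∂t = 0 at fixed x gives v²t² + 2Dt − x² = 0, so t = (√(D² + v²x²) − D)/v².
√(D² + v²x²) = √(0.647² + 0.938² × 37.0²) = 34.71; v² = 0.879844.
t = (34.71 − 0.647)/0.879844 = 38.7 days (vs. the pure-advection estimate x/v = 39.4 d).

38.7 days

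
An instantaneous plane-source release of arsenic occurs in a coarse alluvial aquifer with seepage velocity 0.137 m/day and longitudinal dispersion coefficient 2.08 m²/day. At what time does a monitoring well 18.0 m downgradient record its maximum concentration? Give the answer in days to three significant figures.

For the 1D instantaneous-source solution, setting ∂C/∂t = 0 at fixed x gives v²t² + 2Dt − x² = 0, so t = (√(D² + v²x²) − D)/v².
√(D² + v²x²) = √(2.08² + 0.137² × 18.0²) = 3.226; v² = 0.018769.
t = (3.226 − 2.08)/0.018769 = 61.1 days (vs. the pure-advection estimate x/v = 131 d).

61.1 days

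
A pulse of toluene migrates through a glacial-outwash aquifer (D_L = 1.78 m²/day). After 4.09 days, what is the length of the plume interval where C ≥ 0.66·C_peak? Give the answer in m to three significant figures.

The plume is Gaussian with σ = √(2Dt) = √(2 × 1.78 × 4.09) = 3.816 m.
C/C_peak = exp(−Δx²/(2σ²)) = 0.66 ⇒ Δx = σ·√(−2 ln 0.66) = 3.816 × 0.9116 = 3.479 m.
Width = 2Δx = 6.96 m.

6.96 m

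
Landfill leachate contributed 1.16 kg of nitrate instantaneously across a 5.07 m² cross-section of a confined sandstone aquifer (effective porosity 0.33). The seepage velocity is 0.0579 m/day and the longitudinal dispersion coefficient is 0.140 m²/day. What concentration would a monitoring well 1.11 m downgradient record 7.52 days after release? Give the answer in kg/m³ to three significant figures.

0.171 kg/m³

For an instantaneous plane source, C(x,t) = M/(n_e·A·√(4πDt)) · exp(−(x−vt)²/(4Dt)), with n_e·A the pore (flow) area.
Plume center vt = 0.0579 × 7.52 = 0.435408 m, so the well at 1.11 m is 0.674592 m downgradient of the peak.
√(4πDt) = 3.637 m, giving peak height M/(n_e·A·√(4πDt)) = 1.16/(0.33 × 5.07 × 3.637) = 0.1906 kg/m³.
(x−vt)²/(4Dt) = (0.674592)²/(4 × 0.140 × 7.52) = 0.1081; exp(−0.1081) = 0.8975.
C = 0.1906 × 0.8975 = 0.171 kg/m³.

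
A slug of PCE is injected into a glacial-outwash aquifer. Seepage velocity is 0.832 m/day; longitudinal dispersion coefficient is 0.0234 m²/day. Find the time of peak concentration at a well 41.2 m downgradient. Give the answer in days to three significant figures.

For the 1D instantaneous-source solution, setting ∂C/∂t = 0 at fixed x gives v²t² + 2Dt − x² = 0, so t = (√(D² + v²x²) − D)/v².
√(D² + v²x²) = √(0.0234² + 0.832² × 41.2²) = 34.28; v² = 0.692224.
t = (34.28 − 0.0234)/0.692224 = 49.5 days (vs. the pure-advection estimate x/v = 49.5 d).

49.5 days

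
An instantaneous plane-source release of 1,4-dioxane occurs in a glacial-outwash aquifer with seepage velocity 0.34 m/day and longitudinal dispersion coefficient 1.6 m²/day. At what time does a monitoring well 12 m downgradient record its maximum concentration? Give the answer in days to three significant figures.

For the 1D instantaneous-source solution, setting ∂C/∂t = 0 at fixed x gives v²t² + 2Dt − x² = 0, so t = (√(D² + v²x²) − D)/v².
√(D² + v²x²) = √(1.6² + 0.34² × 12²) = 4.383; v² = 0.1156.
t = (4.383 − 1.6)/0.1156 = 24.1 days (vs. the pure-advection estimate x/v = 35.3 d).

24.1 days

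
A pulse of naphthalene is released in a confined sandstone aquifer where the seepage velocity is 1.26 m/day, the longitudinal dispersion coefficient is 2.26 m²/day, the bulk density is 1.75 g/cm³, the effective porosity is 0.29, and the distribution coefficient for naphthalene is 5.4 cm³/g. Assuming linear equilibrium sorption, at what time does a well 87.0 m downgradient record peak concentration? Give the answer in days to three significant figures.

Retardation factor R = 1 + ρ_b·K_d/n = 1 + 1.75 × 5.4/0.29 = 33.59.
Sorption retards both mechanisms: v_R = v/R = 0.03751 m/day, D_R = D/R = 0.06728 m²/day.
Peak time from v_R²t² + 2D_R t − x² = 0: t = (√(D_R² + v_R²x²) − D_R)/v_R².
√(D_R² + v_R²x²) = √(0.06728² + 0.03751² × 87.0²) = 3.264; v_R² = 0.001407.
t = (3.264 − 0.06728)/0.001407 = 2270 days.

2270 days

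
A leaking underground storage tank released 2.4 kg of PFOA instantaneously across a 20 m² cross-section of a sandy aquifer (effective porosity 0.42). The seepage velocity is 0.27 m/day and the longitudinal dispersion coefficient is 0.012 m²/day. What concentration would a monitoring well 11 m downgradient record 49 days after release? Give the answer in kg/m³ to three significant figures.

0.0127 kg/m³

For an instantaneous plane source, C(x,t) = M/(n_e·A·√(4πDt)) · exp(−(x−vt)²/(4Dt)), with n_e·A the pore (flow) area.
Plume center vt = 0.27 × 49 = 13.23 m, so the well at 11 m is 2.23 m upgradient of the peak.
√(4πDt) = 2.718 m, giving peak height M/(n_e·A·√(4πDt)) = 2.4/(0.42 × 20 × 2.718) = 0.1051 kg/m³.
(x−vt)²/(4Dt) = (-2.23)²/(4 × 0.012 × 49) = 2.114; exp(−2.114) = 0.1208.
C = 0.1051 × 0.1208 = 0.0127 kg/m³.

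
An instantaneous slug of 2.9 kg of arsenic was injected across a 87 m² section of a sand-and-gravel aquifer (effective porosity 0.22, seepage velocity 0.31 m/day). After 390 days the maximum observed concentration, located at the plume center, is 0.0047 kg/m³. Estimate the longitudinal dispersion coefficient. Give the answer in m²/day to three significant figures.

0.212 m²/day

At the plume center C_max = M/(n_e·A·√(4πDt)), so D = M²/(4πt·(n_e·A·C_max)²).
n_e·A·C_max = 0.22 × 87 × 0.0047 = 0.08996 kg/m.
D = 2.9²/(4π × 390 × 0.08996²) = 0.212 m²/day.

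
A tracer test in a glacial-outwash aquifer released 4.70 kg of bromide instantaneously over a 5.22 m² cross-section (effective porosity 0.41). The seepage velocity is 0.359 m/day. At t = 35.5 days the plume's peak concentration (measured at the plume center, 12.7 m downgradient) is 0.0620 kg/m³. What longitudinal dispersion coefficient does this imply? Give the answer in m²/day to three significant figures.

At the plume center C_max = M/(n_e·A·√(4πDt)), so D = M²/(4πt·(n_e·A·C_max)²).
n_e·A·C_max = 0.41 × 5.22 × 0.0620 = 0.1327 kg/m.
D = 4.70²/(4π × 35.5 × 0.1327²) = 2.81 m²/day.

2.81 m²/day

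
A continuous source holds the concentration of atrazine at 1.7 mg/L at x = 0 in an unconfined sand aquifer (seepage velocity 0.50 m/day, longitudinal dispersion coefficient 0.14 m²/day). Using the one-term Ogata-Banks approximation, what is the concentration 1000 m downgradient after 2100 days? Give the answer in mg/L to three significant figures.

1.67 mg/L

For a continuous step input, C/C₀ ≈ ½·erfc((x−vt)/(2√(Dt))).
vt = 0.50 × 2100 = 1050 m and 2√(Dt) = 2√(0.14 × 2100) = 34.29 m.
Argument (x−vt)/(2√(Dt)) = (1000 − 1050)/34.29 = -1.458; ½·erfc(-1.458) = 0.9804.
C = 1.7 × 0.9804 = 1.67 mg/L.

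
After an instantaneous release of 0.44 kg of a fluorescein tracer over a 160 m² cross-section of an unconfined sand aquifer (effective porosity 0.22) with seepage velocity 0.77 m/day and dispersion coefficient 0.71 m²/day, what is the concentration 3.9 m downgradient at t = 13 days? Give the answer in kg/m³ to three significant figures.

For an instantaneous plane source, C(x,t) = M/(n_e·A·√(4πDt)) · exp(−(x−vt)²/(4Dt)), with n_e·A the pore (flow) area.
Plume center vt = 0.77 × 13 = 10.01 m, so the well at 3.9 m is 6.11 m upgradient of the peak.
√(4πDt) = 10.77 m, giving peak height M/(n_e·A·√(4πDt)) = 0.44/(0.22 × 160 × 10.77) = 0.001161 kg/m³.
(x−vt)²/(4Dt) = (-6.11)²/(4 × 0.71 × 13) = 1.011; exp(−1.011) = 0.3639.
C = 0.001161 × 0.3639 = 0.000422 kg/m³.

0.000422 kg/m³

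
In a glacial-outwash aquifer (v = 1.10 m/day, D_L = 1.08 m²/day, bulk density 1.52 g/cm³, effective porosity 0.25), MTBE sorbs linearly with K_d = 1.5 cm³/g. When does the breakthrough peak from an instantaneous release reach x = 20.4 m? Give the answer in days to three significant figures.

179 days

Retardation factor R = 1 + ρ_b·K_d/n = 1 + 1.52 × 1.5/0.25 = 10.12.
Sorption retards both mechanisms: v_R = v/R = 0.1087 m/day, D_R = D/R = 0.1067 m²/day.
Peak time from v_R²t² + 2D_R t − x² = 0: t = (√(D_R² + v_R²x²) − D_R)/v_R².
√(D_R² + v_R²x²) = √(0.1067² + 0.1087² × 20.4²) = 2.220; v_R² = 0.01182.
t = (2.220 − 0.1067)/0.01182 = 179 days.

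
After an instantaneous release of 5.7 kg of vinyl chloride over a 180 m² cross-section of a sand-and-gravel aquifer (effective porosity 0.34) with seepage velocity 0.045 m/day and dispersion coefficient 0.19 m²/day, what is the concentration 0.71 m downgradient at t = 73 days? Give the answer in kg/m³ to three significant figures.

0.00626 kg/m³

For an instantaneous plane source, C(x,t) = M/(n_e·A·√(4πDt)) · exp(−(x−vt)²/(4Dt)), with n_e·A the pore (flow) area.
Plume center vt = 0.045 × 73 = 3.285 m, so the well at 0.71 m is 2.575 m upgradient of the peak.
√(4πDt) = 13.20 m, giving peak height M/(n_e·A·√(4πDt)) = 5.7/(0.34 × 180 × 13.20) = 0.007056 kg/m³.
(x−vt)²/(4Dt) = (-2.575)²/(4 × 0.19 × 73) = 0.1195; exp(−0.1195) = 0.8874.
C = 0.007056 × 0.8874 = 0.00626 kg/m³.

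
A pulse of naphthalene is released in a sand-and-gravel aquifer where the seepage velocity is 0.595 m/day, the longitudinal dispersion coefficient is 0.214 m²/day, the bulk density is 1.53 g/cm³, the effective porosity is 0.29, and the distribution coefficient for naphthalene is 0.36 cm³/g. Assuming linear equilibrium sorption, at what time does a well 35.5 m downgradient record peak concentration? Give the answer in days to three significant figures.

Retardation factor R = 1 + ρ_b·K_d/n = 1 + 1.53 × 0.36/0.29 = 2.899.
Sorption retards both mechanisms: v_R = v/R = 0.2052 m/day, D_R = D/R = 0.07382 m²/day.
Peak time from v_R²t² + 2D_R t − x² = 0: t = (√(D_R² + v_R²x²) − D_R)/v_R².
√(D_R² + v_R²x²) = √(0.07382² + 0.2052² × 35.5²) = 7.285; v_R² = 0.04211.
t = (7.285 − 0.07382)/0.04211 = 171 days.

171 days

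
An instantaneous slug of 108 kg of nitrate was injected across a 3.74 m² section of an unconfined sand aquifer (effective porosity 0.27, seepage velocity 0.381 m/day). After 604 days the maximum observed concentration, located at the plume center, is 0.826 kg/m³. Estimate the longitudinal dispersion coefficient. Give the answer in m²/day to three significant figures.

2.21 m²/day

At the plume center C_max = M/(n_e·A·√(4πDt)), so D = M²/(4πt·(n_e·A·C_max)²).
n_e·A·C_max = 0.27 × 3.74 × 0.826 = 0.8341 kg/m.
D = 108²/(4π × 604 × 0.8341²) = 2.21 m²/day.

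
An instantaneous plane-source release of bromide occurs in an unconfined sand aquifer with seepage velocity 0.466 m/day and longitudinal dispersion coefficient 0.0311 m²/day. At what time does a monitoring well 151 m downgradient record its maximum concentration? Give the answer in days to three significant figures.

324 days

For the 1D instantaneous-source solution, setting ∂C/∂t = 0 at fixed x gives v²t² + 2Dt − x² = 0, so t = (√(D² + v²x²) − D)/v².
√(D² + v²x²) = √(0.0311² + 0.466² × 151²) = 70.37; v² = 0.217156.
t = (70.37 − 0.0311)/0.217156 = 324 days (vs. the pure-advection estimate x/v = 324 d).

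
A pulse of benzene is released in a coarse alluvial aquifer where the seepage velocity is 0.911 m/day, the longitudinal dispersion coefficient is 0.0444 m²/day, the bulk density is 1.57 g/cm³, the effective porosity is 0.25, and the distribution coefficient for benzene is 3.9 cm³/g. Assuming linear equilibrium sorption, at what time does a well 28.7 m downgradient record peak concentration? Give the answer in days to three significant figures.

802 days

Retardation factor R = 1 + ρ_b·K_d/n = 1 + 1.57 × 3.9/0.25 = 25.49.
Sorption retards both mechanisms: v_R = v/R = 0.03574 m/day, D_R = D/R = 0.001742 m²/day.
Peak time from v_R²t² + 2D_R t − x² = 0: t = (√(D_R² + v_R²x²) − D_R)/v_R².
√(D_R² + v_R²x²) = √(0.001742² + 0.03574² × 28.7²) = 1.026; v_R² = 0.001277.
t = (1.026 − 0.001742)/0.001277 = 802 days.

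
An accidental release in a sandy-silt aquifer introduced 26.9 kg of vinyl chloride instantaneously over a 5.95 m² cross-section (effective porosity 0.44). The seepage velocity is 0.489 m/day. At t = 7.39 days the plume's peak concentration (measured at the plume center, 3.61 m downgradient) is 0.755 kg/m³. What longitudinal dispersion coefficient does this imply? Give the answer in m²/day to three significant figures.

At the plume center C_max = M/(n_e·A·√(4πDt)), so D = M²/(4πt·(n_e·A·C_max)²).
n_e·A·C_max = 0.44 × 5.95 × 0.755 = 1.977 kg/m.
D = 26.9²/(4π × 7.39 × 1.977²) = 1.99 m²/day.

1.99 m²/day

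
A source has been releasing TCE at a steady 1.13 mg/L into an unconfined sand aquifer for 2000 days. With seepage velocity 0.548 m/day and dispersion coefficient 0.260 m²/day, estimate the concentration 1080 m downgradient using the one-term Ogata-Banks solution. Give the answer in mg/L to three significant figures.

For a continuous step input, C/C₀ ≈ ½·erfc((x−vt)/(2√(Dt))).
vt = 0.548 × 2000 = 1096 m and 2√(Dt) = 2√(0.260 × 2000) = 45.61 m.
Argument (x−vt)/(2√(Dt)) = (1080 − 1096)/45.61 = -0.3508; ½·erfc(-0.3508) = 0.6901.
C = 1.13 × 0.6901 = 0.780 mg/L.

0.780 mg/L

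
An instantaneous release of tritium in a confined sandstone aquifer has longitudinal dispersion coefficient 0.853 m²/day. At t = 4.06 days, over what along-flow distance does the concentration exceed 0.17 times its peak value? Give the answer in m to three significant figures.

9.91 m

The plume is Gaussian with σ = √(2Dt) = √(2 × 0.853 × 4.06) = 2.632 m.
C/C_peak = exp(−Δx²/(2σ²)) = 0.17 ⇒ Δx = σ·√(−2 ln 0.17) = 2.632 × 1.883 = 4.956 m.
Width = 2Δx = 9.91 m.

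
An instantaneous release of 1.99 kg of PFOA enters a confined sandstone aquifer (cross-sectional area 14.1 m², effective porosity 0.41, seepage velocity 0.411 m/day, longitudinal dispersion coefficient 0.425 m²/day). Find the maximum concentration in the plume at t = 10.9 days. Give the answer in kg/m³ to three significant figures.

The peak of an instantaneous 1D plume sits at x = vt; there the Gaussian factor is 1 and C_max = M/(n_e·A·√(4πDt)), where n_e·A is the pore area the mass is dissolved in.
√(4πDt) = √(4π × 0.425 × 10.9) = 7.630 m, so C_max = 1.99/(0.41 × 14.1 × 7.630) = 0.0451 kg/m³.

0.0451 kg/m³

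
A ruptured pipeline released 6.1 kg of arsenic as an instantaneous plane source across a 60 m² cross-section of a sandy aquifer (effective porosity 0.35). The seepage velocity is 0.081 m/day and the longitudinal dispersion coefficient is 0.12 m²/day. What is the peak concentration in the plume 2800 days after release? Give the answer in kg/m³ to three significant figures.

The peak of an instantaneous 1D plume sits at x = vt; there the Gaussian factor is 1 and C_max = M/(n_e·A·√(4πDt)), where n_e·A is the pore area the mass is dissolved in.
√(4πDt) = √(4π × 0.12 × 2800) = 64.98 m, so C_max = 6.1/(0.35 × 60 × 64.98) = 0.00447 kg/m³.

0.00447 kg/m³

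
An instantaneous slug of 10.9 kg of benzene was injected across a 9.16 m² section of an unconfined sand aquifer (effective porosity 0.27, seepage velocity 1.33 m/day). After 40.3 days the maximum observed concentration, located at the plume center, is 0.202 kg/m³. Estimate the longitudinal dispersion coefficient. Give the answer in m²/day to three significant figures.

0.940 m²/day

At the plume center C_max = M/(n_e·A·√(4πDt)), so D = M²/(4πt·(n_e·A·C_max)²).
n_e·A·C_max = 0.27 × 9.16 × 0.202 = 0.4996 kg/m.
D = 10.9²/(4π × 40.3 × 0.4996²) = 0.940 m²/day.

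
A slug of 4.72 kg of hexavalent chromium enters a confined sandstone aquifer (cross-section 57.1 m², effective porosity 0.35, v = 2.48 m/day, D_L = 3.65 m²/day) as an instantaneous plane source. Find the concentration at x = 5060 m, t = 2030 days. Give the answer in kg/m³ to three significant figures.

0.000757 kg/m³

For an instantaneous plane source, C(x,t) = M/(n_e·A·√(4πDt)) · exp(−(x−vt)²/(4Dt)), with n_e·A the pore (flow) area.
Plume center vt = 2.48 × 2030 = 5034.4 m, so the well at 5060 m is 25.6 m downgradient of the peak.
√(4πDt) = 305.1 m, giving peak height M/(n_e·A·√(4πDt)) = 4.72/(0.35 × 57.1 × 305.1) = 0.0007741 kg/m³.
(x−vt)²/(4Dt) = (25.6)²/(4 × 3.65 × 2030) = 0.02211; exp(−0.02211) = 0.9781.
C = 0.0007741 × 0.9781 = 0.000757 kg/m³.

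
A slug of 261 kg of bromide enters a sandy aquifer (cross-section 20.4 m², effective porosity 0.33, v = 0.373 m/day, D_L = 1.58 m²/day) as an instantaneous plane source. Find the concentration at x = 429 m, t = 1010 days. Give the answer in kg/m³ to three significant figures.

For an instantaneous plane source, C(x,t) = M/(n_e·A·√(4πDt)) · exp(−(x−vt)²/(4Dt)), with n_e·A the pore (flow) area.
Plume center vt = 0.373 × 1010 = 376.73 m, so the well at 429 m is 52.27 m downgradient of the peak.
√(4πDt) = 141.6 m, giving peak height M/(n_e·A·√(4πDt)) = 261/(0.33 × 20.4 × 141.6) = 0.2738 kg/m³.
(x−vt)²/(4Dt) = (52.27)²/(4 × 1.58 × 1010) = 0.4280; exp(−0.4280) = 0.6518.
C = 0.2738 × 0.6518 = 0.178 kg/m³.

0.178 kg/m³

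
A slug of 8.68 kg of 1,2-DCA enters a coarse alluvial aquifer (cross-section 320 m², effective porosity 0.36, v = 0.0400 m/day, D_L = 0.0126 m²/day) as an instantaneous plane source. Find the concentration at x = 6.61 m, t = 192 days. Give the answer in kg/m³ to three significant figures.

0.0121 kg/m³

For an instantaneous plane source, C(x,t) = M/(n_e·A·√(4πDt)) · exp(−(x−vt)²/(4Dt)), with n_e·A the pore (flow) area.
Plume center vt = 0.0400 × 192 = 7.68 m, so the well at 6.61 m is 1.07 m upgradient of the peak.
√(4πDt) = 5.514 m, giving peak height M/(n_e·A·√(4πDt)) = 8.68/(0.36 × 320 × 5.514) = 0.01366 kg/m³.
(x−vt)²/(4Dt) = (-1.07)²/(4 × 0.0126 × 192) = 0.1183; exp(−0.1183) = 0.8884.
C = 0.01366 × 0.8884 = 0.0121 kg/m³.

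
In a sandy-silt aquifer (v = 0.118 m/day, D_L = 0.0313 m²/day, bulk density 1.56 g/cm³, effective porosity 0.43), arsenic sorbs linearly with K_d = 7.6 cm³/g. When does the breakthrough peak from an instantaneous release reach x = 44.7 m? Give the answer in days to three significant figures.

10800 days

Retardation factor R = 1 + ρ_b·K_d/n = 1 + 1.56 × 7.6/0.43 = 28.57.
Sorption retards both mechanisms: v_R = v/R = 0.004130 m/day, D_R = D/R = 0.001096 m²/day.
Peak time from v_R²t² + 2D_R t − x² = 0: t = (√(D_R² + v_R²x²) − D_R)/v_R².
√(D_R² + v_R²x²) = √(0.001096² + 0.004130² × 44.7²) = 0.1846; v_R² = 1.706e-05.
t = (0.1846 − 0.001096)/1.706e-05 = 10800 days.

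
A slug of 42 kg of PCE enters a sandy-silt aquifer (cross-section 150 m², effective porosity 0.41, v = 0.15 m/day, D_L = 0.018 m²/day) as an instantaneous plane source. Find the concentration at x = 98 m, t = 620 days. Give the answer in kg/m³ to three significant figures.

For an instantaneous plane source, C(x,t) = M/(n_e·A·√(4πDt)) · exp(−(x−vt)²/(4Dt)), with n_e·A the pore (flow) area.
Plume center vt = 0.15 × 620 = 93 m, so the well at 98 m is 5 m downgradient of the peak.
√(4πDt) = 11.84 m, giving peak height M/(n_e·A·√(4πDt)) = 42/(0.41 × 150 × 11.84) = 0.05768 kg/m³.
(x−vt)²/(4Dt) = (5)²/(4 × 0.018 × 620) = 0.5600; exp(−0.5600) = 0.5712.
C = 0.05768 × 0.5712 = 0.0329 kg/m³.

0.0329 kg/m³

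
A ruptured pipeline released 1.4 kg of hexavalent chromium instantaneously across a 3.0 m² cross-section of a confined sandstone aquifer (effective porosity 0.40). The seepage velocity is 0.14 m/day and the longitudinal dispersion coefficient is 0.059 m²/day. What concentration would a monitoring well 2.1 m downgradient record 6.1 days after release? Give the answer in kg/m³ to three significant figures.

For an instantaneous plane source, C(x,t) = M/(n_e·A·√(4πDt)) · exp(−(x−vt)²/(4Dt)), with n_e·A the pore (flow) area.
Plume center vt = 0.14 × 6.1 = 0.854 m, so the well at 2.1 m is 1.246 m downgradient of the peak.
√(4πDt) = 2.127 m, giving peak height M/(n_e·A·√(4πDt)) = 1.4/(0.40 × 3.0 × 2.127) = 0.5485 kg/m³.
(x−vt)²/(4Dt) = (1.246)²/(4 × 0.059 × 6.1) = 1.078; exp(−1.078) = 0.3403.
C = 0.5485 × 0.3403 = 0.187 kg/m³.

0.187 kg/m³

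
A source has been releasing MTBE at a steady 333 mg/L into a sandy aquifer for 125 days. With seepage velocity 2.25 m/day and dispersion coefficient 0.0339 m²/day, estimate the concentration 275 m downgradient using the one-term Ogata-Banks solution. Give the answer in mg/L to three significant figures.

328 mg/L

For a continuous step input, C/C₀ ≈ ½·erfc((x−vt)/(2√(Dt))).
vt = 2.25 × 125 = 281.25 m and 2√(Dt) = 2√(0.0339 × 125) = 4.117 m.
Argument (x−vt)/(2√(Dt)) = (275 − 281.25)/4.117 = -1.518; ½·erfc(-1.518) = 0.9841.
C = 333 × 0.9841 = 328 mg/L.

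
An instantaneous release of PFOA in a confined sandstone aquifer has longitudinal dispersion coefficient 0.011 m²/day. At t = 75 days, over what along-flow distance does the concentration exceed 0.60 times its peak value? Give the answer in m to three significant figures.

The plume is Gaussian with σ = √(2Dt) = √(2 × 0.011 × 75) = 1.285 m.
C/C_peak = exp(−Δx²/(2σ²)) = 0.60 ⇒ Δx = σ·√(−2 ln 0.60) = 1.285 × 1.011 = 1.299 m.
Width = 2Δx = 2.60 m.

2.60 m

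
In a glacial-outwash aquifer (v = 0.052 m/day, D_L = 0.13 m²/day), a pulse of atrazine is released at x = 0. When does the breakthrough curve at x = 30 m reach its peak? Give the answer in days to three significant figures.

531 days

For the 1D instantaneous-source solution, setting ∂C/∂t = 0 at fixed x gives v²t² + 2Dt − x² = 0, so t = (√(D² + v²x²) − D)/v².
√(D² + v²x²) = √(0.13² + 0.052² × 30²) = 1.565; v² = 0.002704.
t = (1.565 − 0.13)/0.002704 = 531 days (vs. the pure-advection estimate x/v = 577 d).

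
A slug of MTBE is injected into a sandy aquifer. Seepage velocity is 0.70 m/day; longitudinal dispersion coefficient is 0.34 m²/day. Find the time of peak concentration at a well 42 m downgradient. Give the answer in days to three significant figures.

59.3 days

For the 1D instantaneous-source solution, setting ∂C/∂t = 0 at fixed x gives v²t² + 2Dt − x² = 0, so t = (√(D² + v²x²) − D)/v².
√(D² + v²x²) = √(0.34² + 0.70² × 42²) = 29.40; v² = 0.49.
t = (29.40 − 0.34)/0.49 = 59.3 days (vs. the pure-advection estimate x/v = 60.0 d).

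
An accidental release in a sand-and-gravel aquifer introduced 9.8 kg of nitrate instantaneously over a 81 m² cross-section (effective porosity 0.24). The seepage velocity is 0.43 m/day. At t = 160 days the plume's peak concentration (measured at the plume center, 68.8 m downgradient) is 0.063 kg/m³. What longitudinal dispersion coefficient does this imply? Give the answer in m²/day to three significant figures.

0.0318 m²/day

At the plume center C_max = M/(n_e·A·√(4πDt)), so D = M²/(4πt·(n_e·A·C_max)²).
n_e·A·C_max = 0.24 × 81 × 0.063 = 1.225 kg/m.
D = 9.8²/(4π × 160 × 1.225²) = 0.0318 m²/day.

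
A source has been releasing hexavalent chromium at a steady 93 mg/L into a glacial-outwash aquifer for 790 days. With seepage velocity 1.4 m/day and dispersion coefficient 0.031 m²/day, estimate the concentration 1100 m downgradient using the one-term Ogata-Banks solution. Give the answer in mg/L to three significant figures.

74.8 mg/L

For a continuous step input, C/C₀ ≈ ½·erfc((x−vt)/(2√(Dt))).
vt = 1.4 × 790 = 1106 m and 2√(Dt) = 2√(0.031 × 790) = 9.897 m.
Argument (x−vt)/(2√(Dt)) = (1100 − 1106)/9.897 = -0.6062; ½·erfc(-0.6062) = 0.8044.
C = 93 × 0.8044 = 74.8 mg/L.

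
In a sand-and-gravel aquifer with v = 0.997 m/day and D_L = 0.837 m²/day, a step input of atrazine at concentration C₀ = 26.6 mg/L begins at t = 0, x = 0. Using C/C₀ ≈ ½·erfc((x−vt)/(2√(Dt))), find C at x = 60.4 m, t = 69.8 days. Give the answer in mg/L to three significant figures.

For a continuous step input, C/C₀ ≈ ½·erfc((x−vt)/(2√(Dt))).
vt = 0.997 × 69.8 = 69.5906 m and 2√(Dt) = 2√(0.837 × 69.8) = 15.29 m.
Argument (x−vt)/(2√(Dt)) = (60.4 − 69.5906)/15.29 = -0.6011; ½·erfc(-0.6011) = 0.8024.
C = 26.6 × 0.8024 = 21.3 mg/L.

21.3 mg/L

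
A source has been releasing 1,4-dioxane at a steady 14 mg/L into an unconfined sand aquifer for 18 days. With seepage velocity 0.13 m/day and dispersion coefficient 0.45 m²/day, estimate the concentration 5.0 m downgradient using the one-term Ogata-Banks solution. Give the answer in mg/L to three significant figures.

For a continuous step input, C/C₀ ≈ ½·erfc((x−vt)/(2√(Dt))).
vt = 0.13 × 18 = 2.34 m and 2√(Dt) = 2√(0.45 × 18) = 5.692 m.
Argument (x−vt)/(2√(Dt)) = (5.0 − 2.34)/5.692 = 0.4673; ½·erfc(0.4673) = 0.2544.
C = 14 × 0.2544 = 3.56 mg/L.

3.56 mg/L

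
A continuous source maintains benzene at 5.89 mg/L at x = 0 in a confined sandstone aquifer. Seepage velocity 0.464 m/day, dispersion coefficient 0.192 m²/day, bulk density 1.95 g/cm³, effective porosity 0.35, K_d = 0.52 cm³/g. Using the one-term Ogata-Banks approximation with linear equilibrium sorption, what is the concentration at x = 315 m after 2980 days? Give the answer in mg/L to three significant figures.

Retardation factor R = 1 + ρ_b·K_d/n = 1 + 1.95 × 0.52/0.35 = 3.897.
Sorption retards both mechanisms: v_R = v/R = 0.1191 m/day, D_R = D/R = 0.04927 m²/day.
v_R·t = 0.1191 × 2980 = 354.918 m; 2√(D_R t) = 24.23 m; argument = (315 − 354.918)/24.23 = -1.647.
C = C₀ × ½·erfc(-1.647) = 5.89 × 0.9901 = 5.83 mg/L.

5.83 mg/L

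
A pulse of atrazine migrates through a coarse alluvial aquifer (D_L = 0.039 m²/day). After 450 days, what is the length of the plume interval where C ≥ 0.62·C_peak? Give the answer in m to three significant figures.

11.6 m

The plume is Gaussian with σ = √(2Dt) = √(2 × 0.039 × 450) = 5.925 m.
C/C_peak = exp(−Δx²/(2σ²)) = 0.62 ⇒ Δx = σ·√(−2 ln 0.62) = 5.925 × 0.9778 = 5.793 m.
Width = 2Δx = 11.6 m.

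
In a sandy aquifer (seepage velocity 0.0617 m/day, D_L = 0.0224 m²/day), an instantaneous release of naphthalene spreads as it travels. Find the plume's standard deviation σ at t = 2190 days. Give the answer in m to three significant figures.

9.91 m

Dispersive spreading gives a Gaussian with σ² = 2Dt; advection only shifts the center.
σ = √(2 × 0.0224 × 2190) = 9.91 m.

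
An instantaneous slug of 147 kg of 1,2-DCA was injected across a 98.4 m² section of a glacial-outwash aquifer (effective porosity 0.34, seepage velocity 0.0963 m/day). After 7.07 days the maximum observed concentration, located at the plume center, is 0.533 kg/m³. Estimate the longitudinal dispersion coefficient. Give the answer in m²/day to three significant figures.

0.765 m²/day

At the plume center C_max = M/(n_e·A·√(4πDt)), so D = M²/(4πt·(n_e·A·C_max)²).
n_e·A·C_max = 0.34 × 98.4 × 0.533 = 17.83 kg/m.
D = 147²/(4π × 7.07 × 17.83²) = 0.765 m²/day.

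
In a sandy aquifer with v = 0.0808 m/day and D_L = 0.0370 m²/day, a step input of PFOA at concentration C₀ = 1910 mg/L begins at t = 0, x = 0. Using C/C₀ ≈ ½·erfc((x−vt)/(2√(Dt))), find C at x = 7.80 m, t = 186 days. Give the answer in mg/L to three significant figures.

1860 mg/L

For a continuous step input, C/C₀ ≈ ½·erfc((x−vt)/(2√(Dt))).
vt = 0.0808 × 186 = 15.0288 m and 2√(Dt) = 2√(0.0370 × 186) = 5.247 m.
Argument (x−vt)/(2√(Dt)) = (7.80 − 15.0288)/5.247 = -1.378; ½·erfc(-1.378) = 0.9743.
C = 1910 × 0.9743 = 1860 mg/L.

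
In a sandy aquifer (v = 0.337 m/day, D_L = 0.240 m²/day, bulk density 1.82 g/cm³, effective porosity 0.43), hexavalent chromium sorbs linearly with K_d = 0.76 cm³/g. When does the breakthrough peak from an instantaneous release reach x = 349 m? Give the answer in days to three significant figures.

4360 days

Retardation factor R = 1 + ρ_b·K_d/n = 1 + 1.82 × 0.76/0.43 = 4.217.
Sorption retards both mechanisms: v_R = v/R = 0.07991 m/day, D_R = D/R = 0.05691 m²/day.
Peak time from v_R²t² + 2D_R t − x² = 0: t = (√(D_R² + v_R²x²) − D_R)/v_R².
√(D_R² + v_R²x²) = √(0.05691² + 0.07991² × 349²) = 27.89; v_R² = 0.006386.
t = (27.89 − 0.05691)/0.006386 = 4360 days.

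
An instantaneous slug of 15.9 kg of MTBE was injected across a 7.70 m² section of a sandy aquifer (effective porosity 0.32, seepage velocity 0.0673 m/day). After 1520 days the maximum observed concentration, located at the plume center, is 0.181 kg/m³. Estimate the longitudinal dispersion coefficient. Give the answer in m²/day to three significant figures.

0.0665 m²/day

At the plume center C_max = M/(n_e·A·√(4πDt)), so D = M²/(4πt·(n_e·A·C_max)²).
n_e·A·C_max = 0.32 × 7.70 × 0.181 = 0.4460 kg/m.
D = 15.9²/(4π × 1520 × 0.4460²) = 0.0665 m²/day.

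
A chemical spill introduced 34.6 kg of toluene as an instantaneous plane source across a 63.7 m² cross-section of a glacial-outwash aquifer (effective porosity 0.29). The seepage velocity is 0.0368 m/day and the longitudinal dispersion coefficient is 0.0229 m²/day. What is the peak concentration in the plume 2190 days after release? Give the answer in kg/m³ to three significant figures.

The peak of an instantaneous 1D plume sits at x = vt; there the Gaussian factor is 1 and C_max = M/(n_e·A·√(4πDt)), where n_e·A is the pore area the mass is dissolved in.
√(4πDt) = √(4π × 0.0229 × 2190) = 25.10 m, so C_max = 34.6/(0.29 × 63.7 × 25.10) = 0.0746 kg/m³.

0.0746 kg/m³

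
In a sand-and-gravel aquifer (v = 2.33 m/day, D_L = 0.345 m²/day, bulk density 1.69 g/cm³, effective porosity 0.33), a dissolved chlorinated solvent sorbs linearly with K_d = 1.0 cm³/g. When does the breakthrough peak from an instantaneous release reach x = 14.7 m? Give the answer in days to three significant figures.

Retardation factor R = 1 + ρ_b·K_d/n = 1 + 1.69 × 1.0/0.33 = 6.121.
Sorption retards both mechanisms: v_R = v/R = 0.3807 m/day, D_R = D/R = 0.05636 m²/day.
Peak time from v_R²t² + 2D_R t − x² = 0: t = (√(D_R² + v_R²x²) − D_R)/v_R².
√(D_R² + v_R²x²) = √(0.05636² + 0.3807² × 14.7²) = 5.597; v_R² = 0.1449.
t = (5.597 − 0.05636)/0.1449 = 38.2 days.

38.2 days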